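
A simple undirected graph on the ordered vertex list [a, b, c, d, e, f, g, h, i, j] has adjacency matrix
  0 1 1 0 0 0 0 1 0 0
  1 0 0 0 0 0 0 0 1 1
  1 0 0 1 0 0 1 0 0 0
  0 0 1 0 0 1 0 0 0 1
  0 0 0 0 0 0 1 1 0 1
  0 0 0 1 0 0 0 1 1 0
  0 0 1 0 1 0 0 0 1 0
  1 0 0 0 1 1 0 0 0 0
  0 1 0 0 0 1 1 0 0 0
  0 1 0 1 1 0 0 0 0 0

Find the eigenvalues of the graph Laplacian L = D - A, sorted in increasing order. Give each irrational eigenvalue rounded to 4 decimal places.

[0, 2, 2, 2, 2, 2, 5, 5, 5, 5]

With the vertex order [a, b, c, d, e, f, g, h, i, j], the degrees are [3, 3, 3, 3, 3, 3, 3, 3, 3, 3], giving D = diag(3, 3, 3, 3, 3, 3, 3, 3, 3, 3) and L = D - A. Diagonalising L (or applying a numerical eigensolver to the 10x10 matrix) gives the spectrum above. There is one zero in the spectrum, matching the 1 component.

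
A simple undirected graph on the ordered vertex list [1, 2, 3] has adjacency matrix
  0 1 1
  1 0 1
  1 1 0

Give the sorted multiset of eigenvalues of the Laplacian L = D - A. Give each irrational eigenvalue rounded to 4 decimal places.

[0, 3, 3]

With the vertex order [1, 2, 3], the degrees are [2, 2, 2], giving D = diag(2, 2, 2) and L = D - A. The multiplicity of 0 as a Laplacian eigenvalue equals the number of connected components. The single zero eigenvalue shows the graph is connected.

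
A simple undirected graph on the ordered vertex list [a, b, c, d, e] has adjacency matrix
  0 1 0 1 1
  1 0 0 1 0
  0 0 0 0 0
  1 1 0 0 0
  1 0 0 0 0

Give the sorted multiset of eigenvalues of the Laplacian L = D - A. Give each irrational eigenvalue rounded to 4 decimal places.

[0, 0, 1, 3, 4]

With the vertex order [a, b, c, d, e], the degrees are [3, 2, 0, 2, 1], giving D = diag(3, 2, 0, 2, 1) and L = D - A. Since every row of L sums to 0, the all-ones vector is in the kernel and 0 is an eigenvalue. The 2 zero eigenvalues correspond to the 2 connected components. The eigenvalues sum to 8, which equals trace(L) = 2|E|.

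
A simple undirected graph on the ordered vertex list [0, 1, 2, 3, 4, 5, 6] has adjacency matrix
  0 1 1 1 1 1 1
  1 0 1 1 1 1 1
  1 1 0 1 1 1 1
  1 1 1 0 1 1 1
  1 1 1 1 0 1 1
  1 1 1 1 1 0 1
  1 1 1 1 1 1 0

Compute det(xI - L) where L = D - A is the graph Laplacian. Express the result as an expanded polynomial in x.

x^7 - 42x^6 + 735x^5 - 6860x^4 + 36015x^3 - 100842x^2 + 117649x

Reading degrees in the order [0, 1, 2, 3, 4, 5, 6] gives [6, 6, 6, 6, 6, 6, 6]; set D = diag(6, 6, 6, 6, 6, 6, 6) and form L = D - A. The eigenvalues of L are [0, 7, 7, 7, 7, 7, 7]; the characteristic polynomial is the product of (x - lambda_i), which multiplies out to x^7 - 42x^6 + 735x^5 - 6860x^4 + 36015x^3 - 100842x^2 + 117649x. Since p(0) = det(-L) = 0, x divides p(x). By the matrix-tree theorem the graph has (1/7) * product of the nonzero eigenvalues = 16807 spanning trees. There is one zero in the spectrum, matching the 1 component.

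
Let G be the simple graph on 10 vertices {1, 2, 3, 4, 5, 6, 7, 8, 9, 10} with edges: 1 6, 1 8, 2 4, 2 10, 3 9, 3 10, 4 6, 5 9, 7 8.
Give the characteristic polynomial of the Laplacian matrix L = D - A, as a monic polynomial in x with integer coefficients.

Each diagonal entry of L is the vertex degree and each off-diagonal entry is -1 where an edge is present, 0 otherwise; in the order [1, 2, 3, 4, 5, 6, 7, 8, 9, 10] the diagonal is [2, 2, 2, 2, 1, 2, 1, 2, 2, 2]. L has integer entries, so p(x) = det(xI - L) has integer coefficients. Expanding the determinant yields x^10 - 18x^9 + 136x^8 - 560x^7 + 1365x^6 - 2002x^5 + 1716x^4 - 792x^3 + 165x^2 - 10x. The coefficient of x^9 equals -trace(L) = -18, matching the sum of degrees. There is one zero in the spectrum, matching the 1 component. The largest eigenvalue, 3.9021, is at most the vertex count 10.

x^10 - 18x^9 + 136x^8 - 560x^7 + 1365x^6 - 2002x^5 + 1716x^4 - 792x^3 + 165x^2 - 10x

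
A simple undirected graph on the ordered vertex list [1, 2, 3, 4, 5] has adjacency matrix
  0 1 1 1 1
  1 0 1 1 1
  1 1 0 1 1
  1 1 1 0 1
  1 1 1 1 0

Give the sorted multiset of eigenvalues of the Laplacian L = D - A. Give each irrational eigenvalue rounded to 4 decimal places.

With the vertex order [1, 2, 3, 4, 5], the degrees are [4, 4, 4, 4, 4], giving D = diag(4, 4, 4, 4, 4) and L = D - A. Diagonalising L (or applying a numerical eigensolver to the 5x5 matrix) gives the spectrum above. By the matrix-tree theorem the graph has (1/5) * product of the nonzero eigenvalues = 125 spanning trees. The largest eigenvalue, 5, is at most the vertex count 5.

[0, 5, 5, 5, 5]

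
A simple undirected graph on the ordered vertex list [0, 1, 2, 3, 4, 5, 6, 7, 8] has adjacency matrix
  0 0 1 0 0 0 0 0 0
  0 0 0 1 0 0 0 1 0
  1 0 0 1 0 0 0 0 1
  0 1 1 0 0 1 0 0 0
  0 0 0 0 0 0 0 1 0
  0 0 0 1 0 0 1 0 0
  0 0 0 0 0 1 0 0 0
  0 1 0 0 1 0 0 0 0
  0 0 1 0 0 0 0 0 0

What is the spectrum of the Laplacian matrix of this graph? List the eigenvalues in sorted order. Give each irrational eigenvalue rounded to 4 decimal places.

[0, 0.2217, 0.3327, 1, 1.1923, 2.1071, 3, 3.4413, 4.7049]

Reading degrees in the order [0, 1, 2, 3, 4, 5, 6, 7, 8] gives [1, 2, 3, 3, 1, 2, 1, 2, 1]; set D = diag(1, 2, 3, 3, 1, 2, 1, 2, 1) and form L = D - A. The multiplicity of 0 as a Laplacian eigenvalue equals the number of connected components. The single zero eigenvalue shows the graph is connected. The largest eigenvalue, 4.7049, is at most the vertex count 9.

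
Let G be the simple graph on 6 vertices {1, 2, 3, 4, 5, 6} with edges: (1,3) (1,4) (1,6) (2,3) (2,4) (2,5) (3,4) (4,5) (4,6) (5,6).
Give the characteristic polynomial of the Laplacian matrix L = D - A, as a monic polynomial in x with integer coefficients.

x^6 - 20x^5 + 155x^4 - 580x^3 + 1045x^2 - 726x

Reading degrees in the order [1, 2, 3, 4, 5, 6] gives [3, 3, 3, 5, 3, 3]; set D = diag(3, 3, 3, 5, 3, 3) and form L = D - A. Computing det(xI - L) by cofactor expansion (or equivalently via sum-over-permutations) gives x^6 - 20x^5 + 155x^4 - 580x^3 + 1045x^2 - 726x. The coefficient of x^5 equals -trace(L) = -20, matching the sum of degrees.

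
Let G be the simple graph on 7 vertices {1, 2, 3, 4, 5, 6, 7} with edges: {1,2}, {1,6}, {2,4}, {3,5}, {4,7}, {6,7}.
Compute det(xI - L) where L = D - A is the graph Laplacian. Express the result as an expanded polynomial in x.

With the vertex order [1, 2, 3, 4, 5, 6, 7], the degrees are [2, 2, 1, 2, 1, 2, 2], giving D = diag(2, 2, 1, 2, 1, 2, 2) and L = D - A. L has integer entries, so p(x) = det(xI - L) has integer coefficients. Expanding the determinant yields x^7 - 12x^6 + 55x^5 - 120x^4 + 125x^3 - 50x^2. The coefficient of x^6 equals -trace(L) = -12, matching the sum of degrees. There are 2 zeros in the spectrum, matching the 2 components.

x^7 - 12x^6 + 55x^5 - 120x^4 + 125x^3 - 50x^2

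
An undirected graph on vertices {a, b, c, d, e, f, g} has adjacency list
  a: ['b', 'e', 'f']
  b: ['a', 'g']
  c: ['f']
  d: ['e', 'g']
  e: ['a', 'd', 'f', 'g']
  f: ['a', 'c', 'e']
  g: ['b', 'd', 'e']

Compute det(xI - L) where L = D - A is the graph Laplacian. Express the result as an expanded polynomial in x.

x^7 - 18x^6 + 127x^5 - 444x^4 + 798x^3 - 684x^2 + 210x

Each diagonal entry of L is the vertex degree and each off-diagonal entry is -1 where an edge is present, 0 otherwise; in the order [a, b, c, d, e, f, g] the diagonal is [3, 2, 1, 2, 4, 3, 3]. Computing det(xI - L) by cofactor expansion (or equivalently via sum-over-permutations) gives x^7 - 18x^6 + 127x^5 - 444x^4 + 798x^3 - 684x^2 + 210x. Since p(0) = det(-L) = 0, x divides p(x). The largest eigenvalue, 5.3344, is at most the vertex count 7. There is one zero in the spectrum, matching the 1 component.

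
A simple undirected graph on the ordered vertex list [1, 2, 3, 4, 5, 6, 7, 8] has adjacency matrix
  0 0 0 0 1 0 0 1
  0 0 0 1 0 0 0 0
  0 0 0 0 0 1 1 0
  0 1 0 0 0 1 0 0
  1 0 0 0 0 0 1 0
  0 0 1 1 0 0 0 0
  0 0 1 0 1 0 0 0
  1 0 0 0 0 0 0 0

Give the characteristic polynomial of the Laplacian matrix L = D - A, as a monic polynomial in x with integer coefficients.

x^8 - 14x^7 + 78x^6 - 220x^5 + 330x^4 - 252x^3 + 84x^2 - 8x

With the vertex order [1, 2, 3, 4, 5, 6, 7, 8], the degrees are [2, 1, 2, 2, 2, 2, 2, 1], giving D = diag(2, 1, 2, 2, 2, 2, 2, 1) and L = D - A. L has integer entries, so p(x) = det(xI - L) has integer coefficients. Expanding the determinant yields x^8 - 14x^7 + 78x^6 - 220x^5 + 330x^4 - 252x^3 + 84x^2 - 8x. The coefficient of x^7 equals -trace(L) = -14, matching the sum of degrees. The eigenvalues sum to 14, which equals trace(L) = 2|E|.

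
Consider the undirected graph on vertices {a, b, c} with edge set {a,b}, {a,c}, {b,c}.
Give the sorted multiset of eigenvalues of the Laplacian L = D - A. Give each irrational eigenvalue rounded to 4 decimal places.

Each diagonal entry of L is the vertex degree and each off-diagonal entry is -1 where an edge is present, 0 otherwise; in the order [a, b, c] the diagonal is [2, 2, 2]. L is symmetric positive semidefinite, so every eigenvalue is real and nonnegative. The single zero eigenvalue shows the graph is connected. By the matrix-tree theorem the graph has (1/3) * product of the nonzero eigenvalues = 3 spanning trees.

[0, 3, 3]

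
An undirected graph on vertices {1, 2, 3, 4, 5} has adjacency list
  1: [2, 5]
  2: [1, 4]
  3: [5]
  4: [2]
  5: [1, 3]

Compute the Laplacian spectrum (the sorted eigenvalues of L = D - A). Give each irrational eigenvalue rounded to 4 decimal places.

Each diagonal entry of L is the vertex degree and each off-diagonal entry is -1 where an edge is present, 0 otherwise; in the order [1, 2, 3, 4, 5] the diagonal is [2, 2, 1, 1, 2]. The multiplicity of 0 as a Laplacian eigenvalue equals the number of connected components. The largest eigenvalue, 3.6180, is at most the vertex count 5.

[0, 0.3820, 1.3820, 2.6180, 3.6180]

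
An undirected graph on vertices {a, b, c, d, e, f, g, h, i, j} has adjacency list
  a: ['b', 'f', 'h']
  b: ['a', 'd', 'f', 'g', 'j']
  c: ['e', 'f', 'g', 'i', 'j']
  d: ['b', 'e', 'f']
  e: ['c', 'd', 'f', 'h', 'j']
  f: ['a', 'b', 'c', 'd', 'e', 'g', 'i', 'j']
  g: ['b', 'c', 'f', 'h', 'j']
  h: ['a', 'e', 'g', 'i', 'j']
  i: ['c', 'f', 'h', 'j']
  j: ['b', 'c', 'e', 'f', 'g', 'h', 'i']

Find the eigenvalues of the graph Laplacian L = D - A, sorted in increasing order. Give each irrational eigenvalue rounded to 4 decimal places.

[0, 2.5502, 2.6823, 4.1904, 4.6271, 5.0843, 6.0879, 7.3668, 8.1676, 9.2434]

With the vertex order [a, b, c, d, e, f, g, h, i, j], the degrees are [3, 5, 5, 3, 5, 8, 5, 5, 4, 7], giving D = diag(3, 5, 5, 3, 5, 8, 5, 5, 4, 7) and L = D - A. The multiplicity of 0 as a Laplacian eigenvalue equals the number of connected components. There is one zero in the spectrum, matching the 1 component. By the matrix-tree theorem the graph has (1/10) * product of the nonzero eigenvalues = 228323 spanning trees.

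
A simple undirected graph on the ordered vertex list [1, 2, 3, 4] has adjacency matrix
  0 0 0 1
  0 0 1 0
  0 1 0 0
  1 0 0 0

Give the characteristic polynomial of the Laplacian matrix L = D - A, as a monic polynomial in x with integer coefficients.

x^4 - 4x^3 + 4x^2

Reading degrees in the order [1, 2, 3, 4] gives [1, 1, 1, 1]; set D = diag(1, 1, 1, 1) and form L = D - A. The eigenvalues of L are [0, 0, 2, 2]; the characteristic polynomial is the product of (x - lambda_i), which multiplies out to x^4 - 4x^3 + 4x^2. The coefficient of x^3 equals -trace(L) = -4, matching the sum of degrees. There are 2 zeros in the spectrum, matching the 2 components.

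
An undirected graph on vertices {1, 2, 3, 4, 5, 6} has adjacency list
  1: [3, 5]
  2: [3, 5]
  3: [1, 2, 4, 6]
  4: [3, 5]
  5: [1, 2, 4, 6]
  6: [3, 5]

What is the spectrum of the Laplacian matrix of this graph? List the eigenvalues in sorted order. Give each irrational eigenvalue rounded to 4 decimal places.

Reading degrees in the order [1, 2, 3, 4, 5, 6] gives [2, 2, 4, 2, 4, 2]; set D = diag(2, 2, 4, 2, 4, 2) and form L = D - A. L is symmetric positive semidefinite, so every eigenvalue is real and nonnegative. The eigenvalues sum to 16, which equals trace(L) = 2|E|. There is one zero in the spectrum, matching the 1 component.

[0, 2, 2, 2, 4, 6]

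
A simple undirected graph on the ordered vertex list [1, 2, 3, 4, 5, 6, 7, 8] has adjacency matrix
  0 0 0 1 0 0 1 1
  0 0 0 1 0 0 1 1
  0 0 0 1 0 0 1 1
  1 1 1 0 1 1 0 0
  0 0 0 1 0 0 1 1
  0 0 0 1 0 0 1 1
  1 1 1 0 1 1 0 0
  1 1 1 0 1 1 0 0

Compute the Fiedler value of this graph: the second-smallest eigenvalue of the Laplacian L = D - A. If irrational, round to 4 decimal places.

3

Reading degrees in the order [1, 2, 3, 4, 5, 6, 7, 8] gives [3, 3, 3, 5, 3, 3, 5, 5]; set D = diag(3, 3, 3, 5, 3, 3, 5, 5) and form L = D - A. The sorted Laplacian eigenvalues are [0, 3, 3, 3, 3, 5, 5, 8]; the algebraic connectivity is the second entry, 3. By the matrix-tree theorem the graph has (1/8) * product of the nonzero eigenvalues = 2025 spanning trees.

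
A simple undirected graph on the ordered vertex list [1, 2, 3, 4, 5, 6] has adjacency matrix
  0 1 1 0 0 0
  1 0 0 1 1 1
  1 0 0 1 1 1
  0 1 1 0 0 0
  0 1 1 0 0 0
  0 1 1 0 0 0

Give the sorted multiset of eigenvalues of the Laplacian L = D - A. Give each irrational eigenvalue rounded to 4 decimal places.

With the vertex order [1, 2, 3, 4, 5, 6], the degrees are [2, 4, 4, 2, 2, 2], giving D = diag(2, 4, 4, 2, 2, 2) and L = D - A. Diagonalising L (or applying a numerical eigensolver to the 6x6 matrix) gives the spectrum above. The single zero eigenvalue shows the graph is connected.

[0, 2, 2, 2, 4, 6]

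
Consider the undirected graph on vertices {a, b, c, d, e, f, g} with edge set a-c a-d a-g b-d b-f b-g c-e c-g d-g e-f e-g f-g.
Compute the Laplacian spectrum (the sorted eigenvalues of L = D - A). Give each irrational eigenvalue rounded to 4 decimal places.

Each diagonal entry of L is the vertex degree and each off-diagonal entry is -1 where an edge is present, 0 otherwise; in the order [a, b, c, d, e, f, g] the diagonal is [3, 3, 3, 3, 3, 3, 6]. Since every row of L sums to 0, the all-ones vector is in the kernel and 0 is an eigenvalue. The single zero eigenvalue shows the graph is connected. There is one zero in the spectrum, matching the 1 component.

[0, 2, 2, 4, 4, 5, 7]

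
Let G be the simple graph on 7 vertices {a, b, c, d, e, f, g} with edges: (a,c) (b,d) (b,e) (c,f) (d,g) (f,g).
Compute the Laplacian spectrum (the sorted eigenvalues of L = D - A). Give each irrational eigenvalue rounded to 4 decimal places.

[0, 0.1981, 0.7530, 1.5550, 2.4450, 3.2470, 3.8019]

Each diagonal entry of L is the vertex degree and each off-diagonal entry is -1 where an edge is present, 0 otherwise; in the order [a, b, c, d, e, f, g] the diagonal is [1, 2, 2, 2, 1, 2, 2]. Since every row of L sums to 0, the all-ones vector is in the kernel and 0 is an eigenvalue. The single zero eigenvalue shows the graph is connected. The eigenvalues sum to 12, which equals trace(L) = 2|E|. There is one zero in the spectrum, matching the 1 component.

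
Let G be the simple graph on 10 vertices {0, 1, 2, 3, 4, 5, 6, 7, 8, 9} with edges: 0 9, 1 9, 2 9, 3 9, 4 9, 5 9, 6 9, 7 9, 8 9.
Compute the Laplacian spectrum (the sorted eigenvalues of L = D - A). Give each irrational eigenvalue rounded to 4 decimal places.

[0, 1, 1, 1, 1, 1, 1, 1, 1, 10]

Each diagonal entry of L is the vertex degree and each off-diagonal entry is -1 where an edge is present, 0 otherwise; in the order [0, 1, 2, 3, 4, 5, 6, 7, 8, 9] the diagonal is [1, 1, 1, 1, 1, 1, 1, 1, 1, 9]. Diagonalising L (or applying a numerical eigensolver to the 10x10 matrix) gives the spectrum above.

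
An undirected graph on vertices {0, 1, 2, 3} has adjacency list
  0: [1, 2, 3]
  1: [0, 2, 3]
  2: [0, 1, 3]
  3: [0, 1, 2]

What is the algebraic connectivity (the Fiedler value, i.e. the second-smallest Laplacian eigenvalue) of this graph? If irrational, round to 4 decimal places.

Reading degrees in the order [0, 1, 2, 3] gives [3, 3, 3, 3]; set D = diag(3, 3, 3, 3) and form L = D - A. The smallest Laplacian eigenvalue is always 0. The next one, lambda_2 = 4, measures how hard the graph is to disconnect: larger values mean better connectivity.

4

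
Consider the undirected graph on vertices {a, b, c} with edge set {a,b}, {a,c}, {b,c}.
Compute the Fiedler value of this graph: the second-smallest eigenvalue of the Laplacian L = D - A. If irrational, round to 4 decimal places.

Each diagonal entry of L is the vertex degree and each off-diagonal entry is -1 where an edge is present, 0 otherwise; in the order [a, b, c] the diagonal is [2, 2, 2]. The sorted Laplacian eigenvalues are [0, 3, 3]; the algebraic connectivity is the second entry, 3. There is one zero in the spectrum, matching the 1 component. The eigenvalues sum to 6, which equals trace(L) = 2|E|.

3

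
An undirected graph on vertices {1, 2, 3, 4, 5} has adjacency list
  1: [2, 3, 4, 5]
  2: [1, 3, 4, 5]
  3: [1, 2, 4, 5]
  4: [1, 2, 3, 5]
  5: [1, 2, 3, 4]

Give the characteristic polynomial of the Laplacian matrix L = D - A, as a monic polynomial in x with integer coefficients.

x^5 - 20x^4 + 150x^3 - 500x^2 + 625x

Each diagonal entry of L is the vertex degree and each off-diagonal entry is -1 where an edge is present, 0 otherwise; in the order [1, 2, 3, 4, 5] the diagonal is [4, 4, 4, 4, 4]. Computing det(xI - L) by cofactor expansion (or equivalently via sum-over-permutations) gives x^5 - 20x^4 + 150x^3 - 500x^2 + 625x. The constant term is 0 because L is singular (the all-ones vector lies in its kernel).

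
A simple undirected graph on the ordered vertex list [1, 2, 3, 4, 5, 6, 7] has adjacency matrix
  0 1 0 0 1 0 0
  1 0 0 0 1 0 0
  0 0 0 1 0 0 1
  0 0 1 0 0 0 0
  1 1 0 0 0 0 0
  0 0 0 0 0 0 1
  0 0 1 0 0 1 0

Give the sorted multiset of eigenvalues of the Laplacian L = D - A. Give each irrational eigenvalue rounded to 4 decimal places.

[0, 0, 0.5858, 2, 3, 3, 3.4142]

With the vertex order [1, 2, 3, 4, 5, 6, 7], the degrees are [2, 2, 2, 1, 2, 1, 2], giving D = diag(2, 2, 2, 1, 2, 1, 2) and L = D - A. L is symmetric positive semidefinite, so every eigenvalue is real and nonnegative. The 2 zero eigenvalues correspond to the 2 connected components.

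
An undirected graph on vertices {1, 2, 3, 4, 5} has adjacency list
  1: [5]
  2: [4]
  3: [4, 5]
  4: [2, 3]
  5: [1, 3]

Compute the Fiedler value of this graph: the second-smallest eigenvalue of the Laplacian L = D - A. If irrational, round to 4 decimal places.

Reading degrees in the order [1, 2, 3, 4, 5] gives [1, 1, 2, 2, 2]; set D = diag(1, 1, 2, 2, 2) and form L = D - A. The smallest Laplacian eigenvalue is always 0. The next one, lambda_2 = 0.3820, measures how hard the graph is to disconnect: larger values mean better connectivity.

0.3820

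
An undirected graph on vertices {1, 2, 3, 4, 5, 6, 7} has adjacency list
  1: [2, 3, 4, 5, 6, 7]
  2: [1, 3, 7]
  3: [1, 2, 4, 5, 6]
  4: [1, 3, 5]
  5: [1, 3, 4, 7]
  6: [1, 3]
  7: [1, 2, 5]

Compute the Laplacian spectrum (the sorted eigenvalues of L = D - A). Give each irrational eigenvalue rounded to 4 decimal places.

Reading degrees in the order [1, 2, 3, 4, 5, 6, 7] gives [6, 3, 5, 3, 4, 2, 3]; set D = diag(6, 3, 5, 3, 4, 2, 3) and form L = D - A. Diagonalising L (or applying a numerical eigensolver to the 7x7 matrix) gives the spectrum above. The single zero eigenvalue shows the graph is connected. There is one zero in the spectrum, matching the 1 component.

[0, 1.8817, 2.4506, 3.5341, 4.8647, 6.2688, 7]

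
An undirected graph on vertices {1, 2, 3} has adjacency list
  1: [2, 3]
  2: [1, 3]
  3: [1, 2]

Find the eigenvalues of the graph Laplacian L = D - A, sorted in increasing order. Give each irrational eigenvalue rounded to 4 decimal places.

Each diagonal entry of L is the vertex degree and each off-diagonal entry is -1 where an edge is present, 0 otherwise; in the order [1, 2, 3] the diagonal is [2, 2, 2]. L is symmetric positive semidefinite, so every eigenvalue is real and nonnegative. The largest eigenvalue, 3, is at most the vertex count 3.

[0, 3, 3]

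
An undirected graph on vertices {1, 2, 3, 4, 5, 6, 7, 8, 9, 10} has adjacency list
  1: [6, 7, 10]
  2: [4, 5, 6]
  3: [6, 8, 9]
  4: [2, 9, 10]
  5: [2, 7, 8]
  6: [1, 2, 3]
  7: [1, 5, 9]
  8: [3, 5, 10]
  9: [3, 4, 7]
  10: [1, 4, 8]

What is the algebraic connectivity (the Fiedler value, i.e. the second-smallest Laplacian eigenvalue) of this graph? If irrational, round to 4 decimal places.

2

With the vertex order [1, 2, 3, 4, 5, 6, 7, 8, 9, 10], the degrees are [3, 3, 3, 3, 3, 3, 3, 3, 3, 3], giving D = diag(3, 3, 3, 3, 3, 3, 3, 3, 3, 3) and L = D - A. The sorted Laplacian eigenvalues are [0, 2, 2, 2, 2, 2, 5, 5, 5, 5]; the algebraic connectivity is the second entry, 2. By the matrix-tree theorem the graph has (1/10) * product of the nonzero eigenvalues = 2000 spanning trees. The eigenvalues sum to 30, which equals trace(L) = 2|E|.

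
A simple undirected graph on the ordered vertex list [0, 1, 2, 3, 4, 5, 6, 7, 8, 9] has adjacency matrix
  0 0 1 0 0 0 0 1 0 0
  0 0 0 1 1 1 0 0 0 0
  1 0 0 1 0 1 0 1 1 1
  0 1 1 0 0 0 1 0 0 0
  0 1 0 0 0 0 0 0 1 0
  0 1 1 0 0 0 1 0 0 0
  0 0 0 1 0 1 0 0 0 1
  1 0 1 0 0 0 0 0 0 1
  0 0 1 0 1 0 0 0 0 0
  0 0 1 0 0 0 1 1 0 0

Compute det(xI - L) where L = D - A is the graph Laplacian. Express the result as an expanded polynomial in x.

x^10 - 30x^9 + 384x^8 - 2752x^7 + 12153x^6 - 34208x^5 + 61135x^4 - 66528x^3 + 39721x^2 - 9840x

Reading degrees in the order [0, 1, 2, 3, 4, 5, 6, 7, 8, 9] gives [2, 3, 6, 3, 2, 3, 3, 3, 2, 3]; set D = diag(2, 3, 6, 3, 2, 3, 3, 3, 2, 3) and form L = D - A. Computing det(xI - L) by cofactor expansion (or equivalently via sum-over-permutations) gives x^10 - 30x^9 + 384x^8 - 2752x^7 + 12153x^6 - 34208x^5 + 61135x^4 - 66528x^3 + 39721x^2 - 9840x. The constant term is 0 because L is singular (the all-ones vector lies in its kernel). There is one zero in the spectrum, matching the 1 component.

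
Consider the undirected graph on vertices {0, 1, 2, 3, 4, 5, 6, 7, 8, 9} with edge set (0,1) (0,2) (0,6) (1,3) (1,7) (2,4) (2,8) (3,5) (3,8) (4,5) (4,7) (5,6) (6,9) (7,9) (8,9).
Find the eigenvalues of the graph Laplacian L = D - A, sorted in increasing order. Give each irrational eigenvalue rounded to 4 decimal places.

With the vertex order [0, 1, 2, 3, 4, 5, 6, 7, 8, 9], the degrees are [3, 3, 3, 3, 3, 3, 3, 3, 3, 3], giving D = diag(3, 3, 3, 3, 3, 3, 3, 3, 3, 3) and L = D - A. L is symmetric positive semidefinite, so every eigenvalue is real and nonnegative. The eigenvalues sum to 30, which equals trace(L) = 2|E|. The largest eigenvalue, 5, is at most the vertex count 10.

[0, 2, 2, 2, 2, 2, 5, 5, 5, 5]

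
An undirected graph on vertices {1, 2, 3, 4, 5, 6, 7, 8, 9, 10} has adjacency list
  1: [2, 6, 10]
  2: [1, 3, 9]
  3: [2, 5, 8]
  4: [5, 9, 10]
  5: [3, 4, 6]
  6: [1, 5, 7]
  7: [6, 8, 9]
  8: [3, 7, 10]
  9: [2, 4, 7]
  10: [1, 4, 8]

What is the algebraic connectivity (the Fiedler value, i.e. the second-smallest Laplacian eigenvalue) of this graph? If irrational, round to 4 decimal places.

Reading degrees in the order [1, 2, 3, 4, 5, 6, 7, 8, 9, 10] gives [3, 3, 3, 3, 3, 3, 3, 3, 3, 3]; set D = diag(3, 3, 3, 3, 3, 3, 3, 3, 3, 3) and form L = D - A. The sorted Laplacian eigenvalues are [0, 2, 2, 2, 2, 2, 5, 5, 5, 5]; the algebraic connectivity is the second entry, 2. By the matrix-tree theorem the graph has (1/10) * product of the nonzero eigenvalues = 2000 spanning trees. The largest eigenvalue, 5, is at most the vertex count 10.

2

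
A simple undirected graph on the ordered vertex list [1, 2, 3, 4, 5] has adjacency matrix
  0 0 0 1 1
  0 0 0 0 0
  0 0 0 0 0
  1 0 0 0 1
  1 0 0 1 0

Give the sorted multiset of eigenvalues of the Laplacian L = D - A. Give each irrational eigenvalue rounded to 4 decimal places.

Each diagonal entry of L is the vertex degree and each off-diagonal entry is -1 where an edge is present, 0 otherwise; in the order [1, 2, 3, 4, 5] the diagonal is [2, 0, 0, 2, 2]. The multiplicity of 0 as a Laplacian eigenvalue equals the number of connected components. The 3 zero eigenvalues correspond to the 3 connected components. The largest eigenvalue, 3, is at most the vertex count 5.

[0, 0, 0, 3, 3]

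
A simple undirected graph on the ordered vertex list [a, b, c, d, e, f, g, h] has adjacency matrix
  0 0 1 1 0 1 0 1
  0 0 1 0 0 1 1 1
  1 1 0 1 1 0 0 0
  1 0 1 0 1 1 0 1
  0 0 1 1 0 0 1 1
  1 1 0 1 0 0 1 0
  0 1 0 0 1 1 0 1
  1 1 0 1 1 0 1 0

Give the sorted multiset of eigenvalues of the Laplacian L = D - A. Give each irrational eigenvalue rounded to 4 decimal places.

With the vertex order [a, b, c, d, e, f, g, h], the degrees are [4, 4, 4, 5, 4, 4, 4, 5], giving D = diag(4, 4, 4, 5, 4, 4, 4, 5) and L = D - A. Since every row of L sums to 0, the all-ones vector is in the kernel and 0 is an eigenvalue. The single zero eigenvalue shows the graph is connected. The largest eigenvalue, 7.2427, is at most the vertex count 8.

[0, 2.9466, 3.3104, 4, 4.7734, 5.4410, 6.2858, 7.2427]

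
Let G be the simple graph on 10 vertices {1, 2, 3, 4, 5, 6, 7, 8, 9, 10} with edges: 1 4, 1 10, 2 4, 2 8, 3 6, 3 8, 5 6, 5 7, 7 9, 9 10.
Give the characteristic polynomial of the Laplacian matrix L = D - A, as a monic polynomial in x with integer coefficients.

Each diagonal entry of L is the vertex degree and each off-diagonal entry is -1 where an edge is present, 0 otherwise; in the order [1, 2, 3, 4, 5, 6, 7, 8, 9, 10] the diagonal is [2, 2, 2, 2, 2, 2, 2, 2, 2, 2]. L has integer entries, so p(x) = det(xI - L) has integer coefficients. Expanding the determinant yields x^10 - 20x^9 + 170x^8 - 800x^7 + 2275x^6 - 4004x^5 + 4290x^4 - 2640x^3 + 825x^2 - 100x. Since p(0) = det(-L) = 0, x divides p(x). The largest eigenvalue, 4, is at most the vertex count 10. By the matrix-tree theorem the graph has (1/10) * product of the nonzero eigenvalues = 10 spanning trees.

x^10 - 20x^9 + 170x^8 - 800x^7 + 2275x^6 - 4004x^5 + 4290x^4 - 2640x^3 + 825x^2 - 100x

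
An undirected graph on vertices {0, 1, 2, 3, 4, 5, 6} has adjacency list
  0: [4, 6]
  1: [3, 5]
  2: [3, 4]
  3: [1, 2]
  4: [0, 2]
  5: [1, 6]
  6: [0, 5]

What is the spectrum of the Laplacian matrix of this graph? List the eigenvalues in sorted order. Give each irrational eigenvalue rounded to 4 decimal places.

Reading degrees in the order [0, 1, 2, 3, 4, 5, 6] gives [2, 2, 2, 2, 2, 2, 2]; set D = diag(2, 2, 2, 2, 2, 2, 2) and form L = D - A. Since every row of L sums to 0, the all-ones vector is in the kernel and 0 is an eigenvalue. The single zero eigenvalue shows the graph is connected.

[0, 0.7530, 0.7530, 2.4450, 2.4450, 3.8019, 3.8019]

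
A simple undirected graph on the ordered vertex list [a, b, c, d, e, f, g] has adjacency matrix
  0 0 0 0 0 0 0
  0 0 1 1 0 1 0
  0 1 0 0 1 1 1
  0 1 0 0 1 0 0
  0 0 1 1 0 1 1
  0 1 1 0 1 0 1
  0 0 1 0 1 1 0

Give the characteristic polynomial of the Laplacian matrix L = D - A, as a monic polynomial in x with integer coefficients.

With the vertex order [a, b, c, d, e, f, g], the degrees are [0, 3, 4, 2, 4, 4, 3], giving D = diag(0, 3, 4, 2, 4, 4, 3) and L = D - A. L has integer entries, so p(x) = det(xI - L) has integer coefficients. Expanding the determinant yields x^7 - 20x^6 + 155x^5 - 578x^4 + 1028x^3 - 690x^2. The coefficient of x^6 equals -trace(L) = -20, matching the sum of degrees. There are 2 zeros in the spectrum, matching the 2 components.

x^7 - 20x^6 + 155x^5 - 578x^4 + 1028x^3 - 690x^2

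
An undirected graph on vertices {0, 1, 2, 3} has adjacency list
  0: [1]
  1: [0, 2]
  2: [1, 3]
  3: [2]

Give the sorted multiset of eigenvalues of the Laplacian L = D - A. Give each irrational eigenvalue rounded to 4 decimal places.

[0, 0.5858, 2, 3.4142]

Reading degrees in the order [0, 1, 2, 3] gives [1, 2, 2, 1]; set D = diag(1, 2, 2, 1) and form L = D - A. Diagonalising L (or applying a numerical eigensolver to the 4x4 matrix) gives the spectrum above. The single zero eigenvalue shows the graph is connected. The eigenvalues sum to 6, which equals trace(L) = 2|E|.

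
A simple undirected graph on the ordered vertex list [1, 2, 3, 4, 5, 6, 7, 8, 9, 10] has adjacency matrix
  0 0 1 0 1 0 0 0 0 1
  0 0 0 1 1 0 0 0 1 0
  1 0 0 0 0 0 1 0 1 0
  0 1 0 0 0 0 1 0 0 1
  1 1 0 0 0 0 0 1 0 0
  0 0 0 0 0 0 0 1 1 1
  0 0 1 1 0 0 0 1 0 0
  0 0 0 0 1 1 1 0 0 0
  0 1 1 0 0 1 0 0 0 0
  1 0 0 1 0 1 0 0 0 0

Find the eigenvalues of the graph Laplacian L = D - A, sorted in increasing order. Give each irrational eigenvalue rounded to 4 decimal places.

[0, 2, 2, 2, 2, 2, 5, 5, 5, 5]

With the vertex order [1, 2, 3, 4, 5, 6, 7, 8, 9, 10], the degrees are [3, 3, 3, 3, 3, 3, 3, 3, 3, 3], giving D = diag(3, 3, 3, 3, 3, 3, 3, 3, 3, 3) and L = D - A. Since every row of L sums to 0, the all-ones vector is in the kernel and 0 is an eigenvalue. The single zero eigenvalue shows the graph is connected. There is one zero in the spectrum, matching the 1 component.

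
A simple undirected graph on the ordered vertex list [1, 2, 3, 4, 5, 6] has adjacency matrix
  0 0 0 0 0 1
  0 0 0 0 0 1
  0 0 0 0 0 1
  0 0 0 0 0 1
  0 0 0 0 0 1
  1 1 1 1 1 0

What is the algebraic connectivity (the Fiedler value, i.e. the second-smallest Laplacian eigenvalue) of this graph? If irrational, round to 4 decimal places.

Each diagonal entry of L is the vertex degree and each off-diagonal entry is -1 where an edge is present, 0 otherwise; in the order [1, 2, 3, 4, 5, 6] the diagonal is [1, 1, 1, 1, 1, 5]. Computing the eigenvalues of L and sorting gives [0, 1, 1, 1, 1, 6]. The Fiedler value lambda_2 = 1 is strictly positive, so the graph is connected. By the matrix-tree theorem the graph has (1/6) * product of the nonzero eigenvalues = 1 spanning tree. The largest eigenvalue, 6, is at most the vertex count 6.

1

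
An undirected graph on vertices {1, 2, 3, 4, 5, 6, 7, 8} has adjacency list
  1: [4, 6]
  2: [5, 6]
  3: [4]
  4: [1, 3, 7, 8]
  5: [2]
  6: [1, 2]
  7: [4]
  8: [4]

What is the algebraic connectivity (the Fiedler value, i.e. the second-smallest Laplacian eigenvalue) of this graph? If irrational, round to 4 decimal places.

With the vertex order [1, 2, 3, 4, 5, 6, 7, 8], the degrees are [2, 2, 1, 4, 1, 2, 1, 1], giving D = diag(2, 2, 1, 4, 1, 2, 1, 1) and L = D - A. Computing the eigenvalues of L and sorting gives [0, 0.2023, 1, 1, 1, 2.2472, 3.4527, 5.0979]. The Fiedler value lambda_2 = 0.2023 is strictly positive, so the graph is connected. The eigenvalues sum to 14, which equals trace(L) = 2|E|.

0.2023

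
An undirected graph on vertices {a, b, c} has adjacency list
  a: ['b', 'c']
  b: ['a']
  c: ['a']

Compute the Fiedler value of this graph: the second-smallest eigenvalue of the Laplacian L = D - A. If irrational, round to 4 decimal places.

Each diagonal entry of L is the vertex degree and each off-diagonal entry is -1 where an edge is present, 0 otherwise; in the order [a, b, c] the diagonal is [2, 1, 1]. The smallest Laplacian eigenvalue is always 0. The next one, lambda_2 = 1, measures how hard the graph is to disconnect: larger values mean better connectivity. By the matrix-tree theorem the graph has (1/3) * product of the nonzero eigenvalues = 1 spanning tree.

1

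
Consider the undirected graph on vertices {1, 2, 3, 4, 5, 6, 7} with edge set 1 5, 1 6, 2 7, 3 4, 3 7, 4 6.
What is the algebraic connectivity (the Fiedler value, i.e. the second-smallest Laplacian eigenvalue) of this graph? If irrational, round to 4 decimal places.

0.1981

With the vertex order [1, 2, 3, 4, 5, 6, 7], the degrees are [2, 1, 2, 2, 1, 2, 2], giving D = diag(2, 1, 2, 2, 1, 2, 2) and L = D - A. The smallest Laplacian eigenvalue is always 0. The next one, lambda_2 = 0.1981, measures how hard the graph is to disconnect: larger values mean better connectivity. The eigenvalues sum to 12, which equals trace(L) = 2|E|.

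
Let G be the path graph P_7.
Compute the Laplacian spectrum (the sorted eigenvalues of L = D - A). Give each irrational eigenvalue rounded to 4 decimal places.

The graph has 7 vertices and degree multiset [2, 2, 2, 2, 2, 1, 1]; D is the diagonal matrix of degrees and L = D - A. L is symmetric positive semidefinite, so every eigenvalue is real and nonnegative. The single zero eigenvalue shows the graph is connected. By the matrix-tree theorem the graph has (1/7) * product of the nonzero eigenvalues = 1 spanning tree. The eigenvalues sum to 12, which equals trace(L) = 2|E|.

[0, 0.1981, 0.7530, 1.5550, 2.4450, 3.2470, 3.8019]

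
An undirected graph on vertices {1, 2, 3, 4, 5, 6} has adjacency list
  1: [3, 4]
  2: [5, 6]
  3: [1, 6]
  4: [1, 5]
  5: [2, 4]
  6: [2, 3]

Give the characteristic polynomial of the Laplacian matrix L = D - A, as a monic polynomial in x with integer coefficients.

x^6 - 12x^5 + 54x^4 - 112x^3 + 105x^2 - 36x

Each diagonal entry of L is the vertex degree and each off-diagonal entry is -1 where an edge is present, 0 otherwise; in the order [1, 2, 3, 4, 5, 6] the diagonal is [2, 2, 2, 2, 2, 2]. L has integer entries, so p(x) = det(xI - L) has integer coefficients. Expanding the determinant yields x^6 - 12x^5 + 54x^4 - 112x^3 + 105x^2 - 36x. The coefficient of x^5 equals -trace(L) = -12, matching the sum of degrees. The eigenvalues sum to 12, which equals trace(L) = 2|E|. The largest eigenvalue, 4, is at most the vertex count 6.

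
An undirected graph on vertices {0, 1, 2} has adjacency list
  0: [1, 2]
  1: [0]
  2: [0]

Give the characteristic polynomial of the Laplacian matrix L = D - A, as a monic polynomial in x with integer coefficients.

x^3 - 4x^2 + 3x

Each diagonal entry of L is the vertex degree and each off-diagonal entry is -1 where an edge is present, 0 otherwise; in the order [0, 1, 2] the diagonal is [2, 1, 1]. L has integer entries, so p(x) = det(xI - L) has integer coefficients. Expanding the determinant yields x^3 - 4x^2 + 3x. Since p(0) = det(-L) = 0, x divides p(x).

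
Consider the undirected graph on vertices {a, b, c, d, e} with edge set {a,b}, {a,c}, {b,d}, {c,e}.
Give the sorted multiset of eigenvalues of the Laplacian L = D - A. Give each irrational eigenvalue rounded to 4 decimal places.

Each diagonal entry of L is the vertex degree and each off-diagonal entry is -1 where an edge is present, 0 otherwise; in the order [a, b, c, d, e] the diagonal is [2, 2, 2, 1, 1]. Since every row of L sums to 0, the all-ones vector is in the kernel and 0 is an eigenvalue. The single zero eigenvalue shows the graph is connected. The largest eigenvalue, 3.6180, is at most the vertex count 5. By the matrix-tree theorem the graph has (1/5) * product of the nonzero eigenvalues = 1 spanning tree.

[0, 0.3820, 1.3820, 2.6180, 3.6180]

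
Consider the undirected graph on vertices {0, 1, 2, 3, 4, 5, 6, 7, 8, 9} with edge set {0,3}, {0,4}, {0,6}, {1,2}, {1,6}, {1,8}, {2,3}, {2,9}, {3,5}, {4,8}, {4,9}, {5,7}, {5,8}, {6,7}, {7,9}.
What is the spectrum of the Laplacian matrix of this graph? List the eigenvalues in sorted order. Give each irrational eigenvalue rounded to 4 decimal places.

[0, 2, 2, 2, 2, 2, 5, 5, 5, 5]

Reading degrees in the order [0, 1, 2, 3, 4, 5, 6, 7, 8, 9] gives [3, 3, 3, 3, 3, 3, 3, 3, 3, 3]; set D = diag(3, 3, 3, 3, 3, 3, 3, 3, 3, 3) and form L = D - A. Since every row of L sums to 0, the all-ones vector is in the kernel and 0 is an eigenvalue. The single zero eigenvalue shows the graph is connected. The largest eigenvalue, 5, is at most the vertex count 10.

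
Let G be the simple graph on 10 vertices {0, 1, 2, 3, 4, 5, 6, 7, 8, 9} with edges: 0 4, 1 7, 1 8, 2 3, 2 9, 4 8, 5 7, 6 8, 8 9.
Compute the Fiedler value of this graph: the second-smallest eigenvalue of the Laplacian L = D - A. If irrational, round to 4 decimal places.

Reading degrees in the order [0, 1, 2, 3, 4, 5, 6, 7, 8, 9] gives [1, 2, 2, 1, 2, 1, 1, 2, 4, 2]; set D = diag(1, 2, 2, 1, 2, 1, 1, 2, 4, 2) and form L = D - A. The sorted Laplacian eigenvalues are [0, 0.1981, 0.2937, 0.6603, 1.3427, 1.5550, 2.3831, 3.0686, 3.2470, 5.2516]; the algebraic connectivity is the second entry, 0.1981. There is one zero in the spectrum, matching the 1 component. The eigenvalues sum to 18, which equals trace(L) = 2|E|.

0.1981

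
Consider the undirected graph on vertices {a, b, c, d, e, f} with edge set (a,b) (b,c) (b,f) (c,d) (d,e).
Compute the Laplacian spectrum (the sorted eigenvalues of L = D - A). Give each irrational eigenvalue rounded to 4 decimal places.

[0, 0.3249, 1, 1.4608, 3, 4.2143]

Reading degrees in the order [a, b, c, d, e, f] gives [1, 3, 2, 2, 1, 1]; set D = diag(1, 3, 2, 2, 1, 1) and form L = D - A. Since every row of L sums to 0, the all-ones vector is in the kernel and 0 is an eigenvalue. By the matrix-tree theorem the graph has (1/6) * product of the nonzero eigenvalues = 1 spanning tree.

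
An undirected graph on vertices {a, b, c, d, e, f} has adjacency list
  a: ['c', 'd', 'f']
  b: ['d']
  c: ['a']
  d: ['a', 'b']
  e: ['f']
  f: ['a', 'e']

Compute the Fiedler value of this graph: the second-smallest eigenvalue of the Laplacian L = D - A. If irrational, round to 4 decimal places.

Each diagonal entry of L is the vertex degree and each off-diagonal entry is -1 where an edge is present, 0 otherwise; in the order [a, b, c, d, e, f] the diagonal is [3, 1, 1, 2, 1, 2]. The sorted Laplacian eigenvalues are [0, 0.3820, 0.6972, 2, 2.6180, 4.3028]; the algebraic connectivity is the second entry, 0.3820. By the matrix-tree theorem the graph has (1/6) * product of the nonzero eigenvalues = 1 spanning tree. The eigenvalues sum to 10, which equals trace(L) = 2|E|.

0.3820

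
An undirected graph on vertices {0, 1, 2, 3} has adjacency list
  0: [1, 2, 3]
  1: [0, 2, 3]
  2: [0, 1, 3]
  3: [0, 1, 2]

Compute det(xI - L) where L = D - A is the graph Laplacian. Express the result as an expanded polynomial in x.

x^4 - 12x^3 + 48x^2 - 64x

Each diagonal entry of L is the vertex degree and each off-diagonal entry is -1 where an edge is present, 0 otherwise; in the order [0, 1, 2, 3] the diagonal is [3, 3, 3, 3]. Computing det(xI - L) by cofactor expansion (or equivalently via sum-over-permutations) gives x^4 - 12x^3 + 48x^2 - 64x. Since p(0) = det(-L) = 0, x divides p(x). The eigenvalues sum to 12, which equals trace(L) = 2|E|.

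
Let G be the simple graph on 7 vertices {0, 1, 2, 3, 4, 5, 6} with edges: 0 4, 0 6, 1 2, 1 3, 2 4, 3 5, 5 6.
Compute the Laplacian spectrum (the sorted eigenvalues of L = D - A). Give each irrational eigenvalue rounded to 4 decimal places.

With the vertex order [0, 1, 2, 3, 4, 5, 6], the degrees are [2, 2, 2, 2, 2, 2, 2], giving D = diag(2, 2, 2, 2, 2, 2, 2) and L = D - A. Since every row of L sums to 0, the all-ones vector is in the kernel and 0 is an eigenvalue. By the matrix-tree theorem the graph has (1/7) * product of the nonzero eigenvalues = 7 spanning trees. The largest eigenvalue, 3.8019, is at most the vertex count 7.

[0, 0.7530, 0.7530, 2.4450, 2.4450, 3.8019, 3.8019]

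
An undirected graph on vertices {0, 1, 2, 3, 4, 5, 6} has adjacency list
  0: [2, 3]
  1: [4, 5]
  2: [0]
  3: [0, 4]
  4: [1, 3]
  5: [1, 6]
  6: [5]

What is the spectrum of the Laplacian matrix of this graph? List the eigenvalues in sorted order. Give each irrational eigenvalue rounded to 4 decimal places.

[0, 0.1981, 0.7530, 1.5550, 2.4450, 3.2470, 3.8019]

Each diagonal entry of L is the vertex degree and each off-diagonal entry is -1 where an edge is present, 0 otherwise; in the order [0, 1, 2, 3, 4, 5, 6] the diagonal is [2, 2, 1, 2, 2, 2, 1]. Since every row of L sums to 0, the all-ones vector is in the kernel and 0 is an eigenvalue. The eigenvalues sum to 12, which equals trace(L) = 2|E|. By the matrix-tree theorem the graph has (1/7) * product of the nonzero eigenvalues = 1 spanning tree.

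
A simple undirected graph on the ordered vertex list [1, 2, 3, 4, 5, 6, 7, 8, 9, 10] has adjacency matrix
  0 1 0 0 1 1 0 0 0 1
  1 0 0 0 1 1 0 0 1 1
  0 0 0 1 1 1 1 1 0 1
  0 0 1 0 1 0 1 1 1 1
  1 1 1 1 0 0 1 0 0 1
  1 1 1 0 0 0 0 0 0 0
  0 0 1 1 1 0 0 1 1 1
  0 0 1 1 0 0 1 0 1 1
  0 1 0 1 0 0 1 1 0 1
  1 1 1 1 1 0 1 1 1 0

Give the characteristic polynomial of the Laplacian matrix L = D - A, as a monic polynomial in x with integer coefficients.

x^10 - 54x^9 + 1277x^8 - 17336x^7 + 148662x^6 - 833502x^5 + 3047926x^4 - 6987040x^3 + 9070710x^2 - 5048260x

With the vertex order [1, 2, 3, 4, 5, 6, 7, 8, 9, 10], the degrees are [4, 5, 6, 6, 6, 3, 6, 5, 5, 8], giving D = diag(4, 5, 6, 6, 6, 3, 6, 5, 5, 8) and L = D - A. Computing det(xI - L) by cofactor expansion (or equivalently via sum-over-permutations) gives x^10 - 54x^9 + 1277x^8 - 17336x^7 + 148662x^6 - 833502x^5 + 3047926x^4 - 6987040x^3 + 9070710x^2 - 5048260x. Since p(0) = det(-L) = 0, x divides p(x). There is one zero in the spectrum, matching the 1 component.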